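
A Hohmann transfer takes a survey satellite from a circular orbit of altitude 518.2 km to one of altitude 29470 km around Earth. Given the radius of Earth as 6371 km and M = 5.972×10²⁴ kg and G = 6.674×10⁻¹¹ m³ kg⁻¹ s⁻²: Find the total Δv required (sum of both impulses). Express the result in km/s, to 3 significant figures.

Δv_total ≈ 3.69 km/s

μ = GM = 6.674×10⁻¹¹ × 5.972×10²⁴ = 3.986×10¹⁴ m³/s².
r₁ = 6371 + 518.2 = 6889.2 km = 6.8892×10⁶ m.
r₂ = 6371 + 29470 = 35841 km = 3.5841×10⁷ m.
Transfer ellipse a_t = (r₁ + r₂)/2 = 2.137×10⁷ m.
At r₁: circular v_c1 = √(μ/r₁) = 7606 m/s; transfer-perigee v_p = √[μ(2/r₁ − 1/a_t)] = 9852 m/s.
Δv₁ = v_p − v_c1 = 2245 m/s.
At r₂: circular v_c2 = √(μ/r₂) = 3335 m/s; transfer-apogee v_a = √[μ(2/r₂ − 1/a_t)] = 1894 m/s.
Δv₂ = v_c2 − v_a = 1441 m/s.
Total Δv = Δv₁ + Δv₂ = 3686 m/s = 3.686 km/s.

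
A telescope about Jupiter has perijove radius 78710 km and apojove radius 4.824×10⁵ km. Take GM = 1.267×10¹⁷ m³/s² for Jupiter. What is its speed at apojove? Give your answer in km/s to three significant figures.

Semi-major axis a = (r_p + r_a)/2 = 2.8056×10⁵ km = 2.806×10⁸ m.
Vis-viva: v² = μ(2/r − 1/a) = 1.267×10¹⁷ × (4.146×10⁻⁹ − 3.564×10⁻⁹) = 7.369×10⁷ m²/s².
v = 8584 m/s = 8.584 km/s.

v ≈ 8.58 km/s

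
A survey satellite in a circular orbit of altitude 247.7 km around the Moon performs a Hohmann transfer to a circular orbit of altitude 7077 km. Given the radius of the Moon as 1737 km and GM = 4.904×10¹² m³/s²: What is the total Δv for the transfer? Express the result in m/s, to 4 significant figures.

Δv_total ≈ 730.1 m/s

r₁ = 1737 + 247.7 = 1984.7 km = 1.9847×10⁶ m.
r₂ = 1737 + 7077 = 8814.0 km = 8.8140×10⁶ m.
Transfer ellipse a_t = (r₁ + r₂)/2 = 5.399×10⁶ m.
At r₁: circular v_c1 = √(μ/r₁) = 1572 m/s; transfer-perilune v_p = √[μ(2/r₁ − 1/a_t)] = 2008 m/s.
Δv₁ = v_p − v_c1 = 436.5 m/s.
At r₂: circular v_c2 = √(μ/r₂) = 745.9 m/s; transfer-apolune v_a = √[μ(2/r₂ − 1/a_t)] = 452.2 m/s.
Δv₂ = v_c2 − v_a = 293.7 m/s.
Total Δv = Δv₁ + Δv₂ = 730.1 m/s.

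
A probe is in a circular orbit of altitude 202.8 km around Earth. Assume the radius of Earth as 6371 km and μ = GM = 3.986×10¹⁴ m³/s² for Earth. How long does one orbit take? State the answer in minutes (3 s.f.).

r = 6371 + 202.8 = 6573.8 km = 6.5738×10⁶ m.
Kepler's third law: T = 2π√(r³/μ) = 2π√((6.574×10⁶)³ / 3.986×10¹⁴).
r³/μ = 7.127×10⁵ s², so T = 2π × 8.442×10² = 5.304×10³ s.
Converting: 5.304×10³ s ÷ 60.00 = 88.41 minutes.

T ≈ 88.4 minutes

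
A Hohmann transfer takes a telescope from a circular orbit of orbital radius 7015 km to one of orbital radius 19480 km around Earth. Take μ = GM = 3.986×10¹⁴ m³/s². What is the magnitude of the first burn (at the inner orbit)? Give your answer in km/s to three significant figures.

r₁ = 7015 km = 7.015×10⁶ m.
r₂ = 19480 km = 1.948×10⁷ m.
Transfer ellipse a_t = (r₁ + r₂)/2 = 1.325×10⁷ m.
At r₁: circular v_c1 = √(μ/r₁) = 7538 m/s; transfer-perigee v_p = √[μ(2/r₁ − 1/a_t)] = 9141 m/s.
Δv₁ = v_p − v_c1 = 1603 m/s.
= 1.603 km/s.

Δv ≈ 1.60 km/s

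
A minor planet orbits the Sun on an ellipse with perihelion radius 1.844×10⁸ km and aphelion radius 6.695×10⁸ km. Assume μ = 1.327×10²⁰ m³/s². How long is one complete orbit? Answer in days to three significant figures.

T ≈ 1760 days

Semi-major axis a = (r_p + r_a)/2 = (1.8440×10⁸ + 6.6950×10⁸)/2 = 4.2695×10⁸ km = 4.270×10¹¹ m.
By Kepler's third law T = 2π√(a³/μ) = 2π × 2.422×10⁷ = 1.522×10⁸ s.
= 1761 days.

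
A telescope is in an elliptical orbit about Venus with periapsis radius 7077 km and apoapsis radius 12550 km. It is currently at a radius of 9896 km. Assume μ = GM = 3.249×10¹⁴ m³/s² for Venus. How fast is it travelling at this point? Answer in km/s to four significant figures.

Semi-major axis a = (r_p + r_a)/2 = 9813.5 km = 9.814×10⁶ m.
Vis-viva: v² = μ(2/r − 1/a) = 3.249×10¹⁴ × (2.021×10⁻⁷ − 1.019×10⁻⁷) = 3.256×10⁷ m²/s².
v = 5706 m/s = 5.706 km/s.

v ≈ 5.706 km/s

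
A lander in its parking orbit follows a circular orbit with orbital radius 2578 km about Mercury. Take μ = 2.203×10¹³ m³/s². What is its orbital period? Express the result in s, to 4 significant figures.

r = 2578 km = 2.578×10⁶ m.
Kepler's third law: T = 2π√(r³/μ) = 2π√((2.578×10⁶)³ / 2.203×10¹³).
r³/μ = 7.777×10⁵ s², so T = 2π × 8.819×10² = 5.541×10³ s.

T ≈ 5541 s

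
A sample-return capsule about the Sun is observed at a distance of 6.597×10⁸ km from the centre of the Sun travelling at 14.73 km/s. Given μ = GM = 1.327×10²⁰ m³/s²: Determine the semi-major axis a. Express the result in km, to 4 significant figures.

a ≈ 7.160×10⁸ km

r = 6.597×10¹¹ m.
Specific orbital energy ε = v²/2 − μ/r = (14730)²/2 − 1.327×10²⁰/6.597×10¹¹ = -9.267×10⁷ J/kg.
Since ε = −μ/(2a), a = −μ/(2ε) = 7.160×10¹¹ m = 7.1602×10⁸ km.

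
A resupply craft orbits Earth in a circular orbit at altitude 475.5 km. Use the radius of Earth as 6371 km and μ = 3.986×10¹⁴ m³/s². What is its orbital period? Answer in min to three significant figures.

T ≈ 94.0 min

r = 6371 + 475.5 = 6846.5 km = 6.8465×10⁶ m.
Kepler's third law: T = 2π√(r³/μ) = 2π√((6.846×10⁶)³ / 3.986×10¹⁴).
r³/μ = 8.051×10⁵ s², so T = 2π × 8.973×10² = 5.638×10³ s.
Converting: 5.638×10³ s ÷ 60.00 = 93.96 min.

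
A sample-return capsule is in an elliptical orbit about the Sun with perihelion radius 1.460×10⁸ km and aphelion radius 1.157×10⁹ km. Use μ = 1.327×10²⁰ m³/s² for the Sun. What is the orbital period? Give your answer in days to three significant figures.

T ≈ 3320 days

Semi-major axis a = (r_p + r_a)/2 = (1.4600×10⁸ + 1.1570×10⁹)/2 = 6.5150×10⁸ km = 6.515×10¹¹ m.
By Kepler's third law T = 2π√(a³/μ) = 2π × 4.565×10⁷ = 2.868×10⁸ s.
= 3320 days.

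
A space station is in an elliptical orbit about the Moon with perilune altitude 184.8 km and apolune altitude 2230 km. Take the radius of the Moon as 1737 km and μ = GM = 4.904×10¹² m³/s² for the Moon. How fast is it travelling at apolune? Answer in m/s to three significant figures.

r_p = 1737 + 184.8 = 1921.8 km = 1.9218×10⁶ m.
r_a = 1737 + 2230 = 3967.0 km = 3.9670×10⁶ m.
Semi-major axis a = (r_p + r_a)/2 = 2944.4 km = 2.944×10⁶ m.
Vis-viva: v² = μ(2/r − 1/a) = 4.904×10¹² × (5.042×10⁻⁷ − 3.396×10⁻⁷) = 8.069×10⁵ m²/s².
v = 898.3 m/s.

v ≈ 898 m/s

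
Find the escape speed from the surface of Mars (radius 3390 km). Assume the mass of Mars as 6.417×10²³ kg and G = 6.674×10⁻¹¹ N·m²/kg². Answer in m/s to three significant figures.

v_esc ≈ 5030 m/s

μ = GM = 6.674×10⁻¹¹ × 6.417×10²³ = 4.283×10¹³ m³/s².
r = R = 3.390×10⁶ m.
Escape speed v_esc = √(2μ/r) = √(2 × 4.283×10¹³ / 3.390×10⁶) = √(2.527×10⁷) = 5027 m/s.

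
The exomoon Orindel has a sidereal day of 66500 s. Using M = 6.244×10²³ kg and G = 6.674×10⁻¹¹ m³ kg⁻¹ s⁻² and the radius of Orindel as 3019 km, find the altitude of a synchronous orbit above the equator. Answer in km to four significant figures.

h_sync ≈ 13690 km

μ = GM = 6.674×10⁻¹¹ × 6.244×10²³ = 4.167×10¹³ m³/s².
A synchronous orbit has period T, so by Kepler's third law a = (μT²/4π²)^(1/3).
μT²/4π² = 4.167×10¹³ × (6.650×10⁴)² / 39.48 = 4.668×10²¹ m³.
a = 1.671×10⁷ m = 16713 km.
Altitude h = a − R = 16713 − 3019 = 13694 km.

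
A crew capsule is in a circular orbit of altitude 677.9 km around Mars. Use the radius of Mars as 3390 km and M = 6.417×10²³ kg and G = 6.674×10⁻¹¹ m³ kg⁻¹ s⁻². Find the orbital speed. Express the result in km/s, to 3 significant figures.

μ = GM = 6.674×10⁻¹¹ × 6.417×10²³ = 4.283×10¹³ m³/s².
r = 3390 + 677.9 = 4067.9 km = 4.0679×10⁶ m.
For a circular orbit v = √(μ/r) = √(4.283×10¹³ / 4.068×10⁶) = √(1.053×10⁷) = 3245 m/s.
That is 3.245 km/s.

v ≈ 3.24 km/s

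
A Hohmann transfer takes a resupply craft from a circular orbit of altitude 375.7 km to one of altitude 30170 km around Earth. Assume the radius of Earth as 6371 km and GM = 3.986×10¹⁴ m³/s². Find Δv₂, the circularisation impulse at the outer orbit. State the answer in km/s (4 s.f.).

Δv ≈ 1.459 km/s

r₁ = 6371 + 375.7 = 6746.7 km = 6.7467×10⁶ m.
r₂ = 6371 + 30170 = 36541 km = 3.6541×10⁷ m.
Transfer ellipse a_t = (r₁ + r₂)/2 = 2.164×10⁷ m.
At r₁: circular v_c1 = √(μ/r₁) = 7686 m/s; transfer-perigee v_p = √[μ(2/r₁ − 1/a_t)] = 9987 m/s.
At r₂: circular v_c2 = √(μ/r₂) = 3303 m/s; transfer-apogee v_a = √[μ(2/r₂ − 1/a_t)] = 1844 m/s.
Δv₂ = v_c2 − v_a = 1459 m/s.
= 1.459 km/s.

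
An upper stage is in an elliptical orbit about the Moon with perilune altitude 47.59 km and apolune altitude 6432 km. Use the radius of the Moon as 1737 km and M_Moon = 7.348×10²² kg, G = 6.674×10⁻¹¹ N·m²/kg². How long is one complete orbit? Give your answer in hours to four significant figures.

μ = GM = 6.674×10⁻¹¹ × 7.348×10²² = 4.904×10¹² m³/s².
r_p = 1737 + 47.59 = 1784.6 km = 1.7846×10⁶ m.
r_a = 1737 + 6432 = 8169.0 km = 8.1690×10⁶ m.
Semi-major axis a = (r_p + r_a)/2 = (1784.6 + 8169.0)/2 = 4976.8 km = 4.977×10⁶ m.
By Kepler's third law T = 2π√(a³/μ) = 2π × 5.014×10³ = 3.150×10⁴ s.
= 8.750 hours.

T ≈ 8.750 hours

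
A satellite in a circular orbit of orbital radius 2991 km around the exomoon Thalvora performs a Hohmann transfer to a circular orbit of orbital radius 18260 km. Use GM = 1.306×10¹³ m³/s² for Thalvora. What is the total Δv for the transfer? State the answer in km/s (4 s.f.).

r₁ = 2991 km = 2.991×10⁶ m.
r₂ = 18260 km = 1.826×10⁷ m.
Transfer ellipse a_t = (r₁ + r₂)/2 = 1.063×10⁷ m.
At r₁: circular v_c1 = √(μ/r₁) = 2090 m/s; transfer-periapsis v_p = √[μ(2/r₁ − 1/a_t)] = 2739 m/s.
Δv₁ = v_p − v_c1 = 649.7 m/s.
At r₂: circular v_c2 = √(μ/r₂) = 845.7 m/s; transfer-apoapsis v_a = √[μ(2/r₂ − 1/a_t)] = 448.7 m/s.
Δv₂ = v_c2 − v_a = 397.0 m/s.
Total Δv = Δv₁ + Δv₂ = 1047 m/s = 1.047 km/s.

Δv_total ≈ 1.047 km/s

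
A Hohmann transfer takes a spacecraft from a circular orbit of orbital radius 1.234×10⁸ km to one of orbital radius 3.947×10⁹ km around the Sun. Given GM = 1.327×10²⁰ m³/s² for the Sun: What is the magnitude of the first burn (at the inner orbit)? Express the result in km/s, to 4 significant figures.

Δv ≈ 12.87 km/s

r₁ = 1.234×10⁸ km = 1.234×10¹¹ m.
r₂ = 3.947×10⁹ km = 3.947×10¹² m.
Transfer ellipse a_t = (r₁ + r₂)/2 = 2.035×10¹² m.
At r₁: circular v_c1 = √(μ/r₁) = 32790 m/s; transfer-perihelion v_p = √[μ(2/r₁ − 1/a_t)] = 45670 m/s.
Δv₁ = v_p − v_c1 = 12870 m/s.
= 12.87 km/s.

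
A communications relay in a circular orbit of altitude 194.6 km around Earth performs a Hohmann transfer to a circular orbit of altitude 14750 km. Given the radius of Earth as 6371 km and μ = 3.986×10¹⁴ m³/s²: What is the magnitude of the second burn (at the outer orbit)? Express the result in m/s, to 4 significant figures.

Δv ≈ 1352 m/s

r₁ = 6371 + 194.6 = 6565.6 km = 6.5656×10⁶ m.
r₂ = 6371 + 14750 = 21121 km = 2.1121×10⁷ m.
Transfer ellipse a_t = (r₁ + r₂)/2 = 1.384×10⁷ m.
At r₁: circular v_c1 = √(μ/r₁) = 7792 m/s; transfer-perigee v_p = √[μ(2/r₁ − 1/a_t)] = 9624 m/s.
At r₂: circular v_c2 = √(μ/r₂) = 4344 m/s; transfer-apogee v_a = √[μ(2/r₂ − 1/a_t)] = 2992 m/s.
Δv₂ = v_c2 − v_a = 1352 m/s.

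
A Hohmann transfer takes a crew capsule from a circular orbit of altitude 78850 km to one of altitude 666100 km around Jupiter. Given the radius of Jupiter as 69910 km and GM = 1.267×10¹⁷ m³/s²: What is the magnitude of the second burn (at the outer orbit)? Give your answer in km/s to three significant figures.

r₁ = 69910 + 78850 = 148760 km = 1.4876×10⁸ m.
r₂ = 69910 + 666100 = 736010 km = 7.3601×10⁸ m.
Transfer ellipse a_t = (r₁ + r₂)/2 = 4.424×10⁸ m.
At r₁: circular v_c1 = √(μ/r₁) = 29180 m/s; transfer-perijove v_p = √[μ(2/r₁ − 1/a_t)] = 37640 m/s.
At r₂: circular v_c2 = √(μ/r₂) = 13120 m/s; transfer-apojove v_a = √[μ(2/r₂ − 1/a_t)] = 7608 m/s.
Δv₂ = v_c2 − v_a = 5512 m/s.
= 5.512 km/s.

Δv ≈ 5.51 km/s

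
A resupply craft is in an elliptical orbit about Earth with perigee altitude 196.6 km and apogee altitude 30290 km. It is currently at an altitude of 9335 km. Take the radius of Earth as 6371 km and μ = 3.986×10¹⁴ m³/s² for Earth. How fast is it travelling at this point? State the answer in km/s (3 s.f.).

r_p = 6371 + 196.6 = 6567.6 km = 6.5676×10⁶ m.
r_a = 6371 + 30290 = 36661 km = 3.6661×10⁷ m.
r = 6371 + 9335 = 15706 km = 1.571×10⁷ m.
Semi-major axis a = (r_p + r_a)/2 = 21614 km = 2.161×10⁷ m.
Vis-viva: v² = μ(2/r − 1/a) = 3.986×10¹⁴ × (1.273×10⁻⁷ − 4.627×10⁻⁸) = 3.232×10⁷ m²/s².
v = 5685 m/s = 5.685 km/s.

v ≈ 5.68 km/s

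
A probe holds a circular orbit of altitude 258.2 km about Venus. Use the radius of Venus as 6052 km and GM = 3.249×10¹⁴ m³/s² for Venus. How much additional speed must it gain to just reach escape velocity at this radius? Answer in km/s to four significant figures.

r = 6052 + 258.2 = 6310.2 km = 6.3102×10⁶ m.
Circular speed v_c = √(μ/r) = 7176 m/s.
Escape speed v_esc = √(2μ/r) = √2 × v_c = 10150 m/s.
Δv = v_esc − v_c = 2972 m/s = 2.972 km/s.

Δv ≈ 2.972 km/s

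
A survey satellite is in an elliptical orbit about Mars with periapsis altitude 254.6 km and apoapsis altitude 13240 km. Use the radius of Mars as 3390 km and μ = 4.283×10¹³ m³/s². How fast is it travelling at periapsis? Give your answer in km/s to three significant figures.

r_p = 3390 + 254.6 = 3644.6 km = 3.6446×10⁶ m.
r_a = 3390 + 13240 = 16630 km = 1.6630×10⁷ m.
Semi-major axis a = (r_p + r_a)/2 = 10137 km = 1.014×10⁷ m.
Vis-viva: v² = μ(2/r − 1/a) = 4.283×10¹³ × (5.488×10⁻⁷ − 9.865×10⁻⁸) = 1.928×10⁷ m²/s².
v = 4391 m/s = 4.391 km/s.

v ≈ 4.39 km/s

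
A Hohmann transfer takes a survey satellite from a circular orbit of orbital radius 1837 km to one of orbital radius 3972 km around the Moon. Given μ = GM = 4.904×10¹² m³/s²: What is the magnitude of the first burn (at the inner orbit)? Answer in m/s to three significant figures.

Δv ≈ 277 m/s

r₁ = 1837 km = 1.837×10⁶ m.
r₂ = 3972 km = 3.972×10⁶ m.
Transfer ellipse a_t = (r₁ + r₂)/2 = 2.904×10⁶ m.
At r₁: circular v_c1 = √(μ/r₁) = 1634 m/s; transfer-perilune v_p = √[μ(2/r₁ − 1/a_t)] = 1911 m/s.
Δv₁ = v_p − v_c1 = 276.8 m/s.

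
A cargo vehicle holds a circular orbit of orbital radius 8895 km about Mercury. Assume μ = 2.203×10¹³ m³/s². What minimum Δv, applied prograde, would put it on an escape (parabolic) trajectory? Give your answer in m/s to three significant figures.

r = 8895 km = 8.895×10⁶ m.
Circular speed v_c = √(μ/r) = 1574 m/s.
Escape speed v_esc = √(2μ/r) = √2 × v_c = 2226 m/s.
Δv = v_esc − v_c = 651.9 m/s.

Δv ≈ 652 m/s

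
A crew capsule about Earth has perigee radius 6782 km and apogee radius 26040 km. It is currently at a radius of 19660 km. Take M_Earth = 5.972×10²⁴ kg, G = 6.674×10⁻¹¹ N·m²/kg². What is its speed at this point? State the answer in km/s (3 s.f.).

μ = GM = 6.674×10⁻¹¹ × 5.972×10²⁴ = 3.986×10¹⁴ m³/s².
Semi-major axis a = (r_p + r_a)/2 = 16411 km = 1.641×10⁷ m.
Vis-viva: v² = μ(2/r − 1/a) = 3.986×10¹⁴ × (1.017×10⁻⁷ − 6.093×10⁻⁸) = 1.626×10⁷ m²/s².
v = 4032 m/s = 4.032 km/s.

v ≈ 4.03 km/s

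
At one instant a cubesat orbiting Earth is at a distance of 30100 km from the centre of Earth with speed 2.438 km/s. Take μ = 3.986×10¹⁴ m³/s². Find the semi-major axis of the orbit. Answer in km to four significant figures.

r = 3.010×10⁷ m.
Specific orbital energy ε = v²/2 − μ/r = (2438)²/2 − 3.986×10¹⁴/3.010×10⁷ = -1.027×10⁷ J/kg.
Since ε = −μ/(2a), a = −μ/(2ε) = 1.940×10⁷ m = 19405 km.

a ≈ 19400 km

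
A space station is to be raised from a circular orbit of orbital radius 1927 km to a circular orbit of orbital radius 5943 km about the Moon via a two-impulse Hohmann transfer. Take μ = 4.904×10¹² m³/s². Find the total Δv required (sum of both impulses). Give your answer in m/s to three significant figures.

Δv_total ≈ 638 m/s

r₁ = 1927 km = 1.927×10⁶ m.
r₂ = 5943 km = 5.943×10⁶ m.
Transfer ellipse a_t = (r₁ + r₂)/2 = 3.935×10⁶ m.
At r₁: circular v_c1 = √(μ/r₁) = 1595 m/s; transfer-perilune v_p = √[μ(2/r₁ − 1/a_t)] = 1960 m/s.
Δv₁ = v_p − v_c1 = 365.2 m/s.
At r₂: circular v_c2 = √(μ/r₂) = 908.4 m/s; transfer-apolune v_a = √[μ(2/r₂ − 1/a_t)] = 635.7 m/s.
Δv₂ = v_c2 − v_a = 272.7 m/s.
Total Δv = Δv₁ + Δv₂ = 637.9 m/s.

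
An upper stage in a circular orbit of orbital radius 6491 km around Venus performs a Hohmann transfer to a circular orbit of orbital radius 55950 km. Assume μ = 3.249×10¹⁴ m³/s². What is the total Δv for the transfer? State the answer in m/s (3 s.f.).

Δv_total ≈ 3710 m/s

r₁ = 6491 km = 6.491×10⁶ m.
r₂ = 55950 km = 5.595×10⁷ m.
Transfer ellipse a_t = (r₁ + r₂)/2 = 3.122×10⁷ m.
At r₁: circular v_c1 = √(μ/r₁) = 7075 m/s; transfer-periapsis v_p = √[μ(2/r₁ − 1/a_t)] = 9471 m/s.
Δv₁ = v_p − v_c1 = 2396 m/s.
At r₂: circular v_c2 = √(μ/r₂) = 2410 m/s; transfer-apoapsis v_a = √[μ(2/r₂ − 1/a_t)] = 1099 m/s.
Δv₂ = v_c2 − v_a = 1311 m/s.
Total Δv = Δv₁ + Δv₂ = 3707 m/s.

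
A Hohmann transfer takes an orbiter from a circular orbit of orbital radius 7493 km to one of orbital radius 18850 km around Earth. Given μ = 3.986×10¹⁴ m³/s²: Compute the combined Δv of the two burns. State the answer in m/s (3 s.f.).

r₁ = 7493 km = 7.493×10⁶ m.
r₂ = 18850 km = 1.885×10⁷ m.
Transfer ellipse a_t = (r₁ + r₂)/2 = 1.317×10⁷ m.
At r₁: circular v_c1 = √(μ/r₁) = 7294 m/s; transfer-perigee v_p = √[μ(2/r₁ − 1/a_t)] = 8725 m/s.
Δv₁ = v_p − v_c1 = 1432 m/s.
At r₂: circular v_c2 = √(μ/r₂) = 4598 m/s; transfer-apogee v_a = √[μ(2/r₂ − 1/a_t)] = 3468 m/s.
Δv₂ = v_c2 − v_a = 1130 m/s.
Total Δv = Δv₁ + Δv₂ = 2562 m/s.

Δv_total ≈ 2560 m/s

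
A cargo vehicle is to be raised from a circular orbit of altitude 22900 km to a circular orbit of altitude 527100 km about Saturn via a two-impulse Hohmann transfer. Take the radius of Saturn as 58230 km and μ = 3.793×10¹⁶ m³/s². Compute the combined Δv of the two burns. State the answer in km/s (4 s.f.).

r₁ = 58230 + 22900 = 81130 km = 8.1130×10⁷ m.
r₂ = 58230 + 527100 = 585330 km = 5.8533×10⁸ m.
Transfer ellipse a_t = (r₁ + r₂)/2 = 3.332×10⁸ m.
At r₁: circular v_c1 = √(μ/r₁) = 21620 m/s; transfer-perikrone v_p = √[μ(2/r₁ − 1/a_t)] = 28660 m/s.
Δv₁ = v_p − v_c1 = 7035 m/s.
At r₂: circular v_c2 = √(μ/r₂) = 8050 m/s; transfer-apokrone v_a = √[μ(2/r₂ − 1/a_t)] = 3972 m/s.
Δv₂ = v_c2 − v_a = 4078 m/s.
Total Δv = Δv₁ + Δv₂ = 11110 m/s = 11.11 km/s.

Δv_total ≈ 11.11 km/s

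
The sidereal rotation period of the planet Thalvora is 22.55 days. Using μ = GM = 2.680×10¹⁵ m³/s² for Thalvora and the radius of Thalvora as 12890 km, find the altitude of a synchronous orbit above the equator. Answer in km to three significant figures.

T = 22.55 days = 1.948×10⁶ s.
A synchronous orbit has period T, so by Kepler's third law a = (μT²/4π²)^(1/3).
μT²/4π² = 2.680×10¹⁵ × (1.948×10⁶)² / 39.48 = 2.577×10²⁶ m³.
a = 6.364×10⁸ m = 6.3635×10⁵ km.
Altitude h = a − R = 6.3635×10⁵ − 12890 = 6.2346×10⁵ km.

h_sync ≈ 6.23×10⁵ km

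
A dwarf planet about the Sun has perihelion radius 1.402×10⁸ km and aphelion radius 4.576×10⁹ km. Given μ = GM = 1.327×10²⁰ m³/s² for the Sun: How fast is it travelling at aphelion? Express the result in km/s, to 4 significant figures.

v ≈ 1.313 km/s

Semi-major axis a = (r_p + r_a)/2 = 2.3581×10⁹ km = 2.358×10¹² m.
Vis-viva: v² = μ(2/r − 1/a) = 1.327×10²⁰ × (4.371×10⁻¹³ − 4.241×10⁻¹³) = 1.724×10⁶ m²/s².
v = 1313 m/s = 1.313 km/s.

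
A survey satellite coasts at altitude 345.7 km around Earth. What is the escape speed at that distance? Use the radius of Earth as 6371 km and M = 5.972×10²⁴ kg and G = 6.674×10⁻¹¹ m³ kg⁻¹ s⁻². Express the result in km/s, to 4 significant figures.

μ = GM = 6.674×10⁻¹¹ × 5.972×10²⁴ = 3.986×10¹⁴ m³/s².
r = 6371 + 345.7 = 6716.7 km = 6.7167×10⁶ m.
Escape speed v_esc = √(2μ/r) = √(2 × 3.986×10¹⁴ / 6.717×10⁶) = √(1.187×10⁸) = 10890 m/s.
= 10.89 km/s.

v_esc ≈ 10.89 km/s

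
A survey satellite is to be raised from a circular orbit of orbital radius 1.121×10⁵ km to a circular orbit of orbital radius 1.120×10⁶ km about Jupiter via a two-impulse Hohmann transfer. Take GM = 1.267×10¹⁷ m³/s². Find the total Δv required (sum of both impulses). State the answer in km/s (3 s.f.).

Δv_total ≈ 17.8 km/s

r₁ = 1.121×10⁵ km = 1.121×10⁸ m.
r₂ = 1.120×10⁶ km = 1.120×10⁹ m.
Transfer ellipse a_t = (r₁ + r₂)/2 = 6.160×10⁸ m.
At r₁: circular v_c1 = √(μ/r₁) = 33620 m/s; transfer-perijove v_p = √[μ(2/r₁ − 1/a_t)] = 45330 m/s.
Δv₁ = v_p − v_c1 = 11710 m/s.
At r₂: circular v_c2 = √(μ/r₂) = 10640 m/s; transfer-apojove v_a = √[μ(2/r₂ − 1/a_t)] = 4537 m/s.
Δv₂ = v_c2 − v_a = 6099 m/s.
Total Δv = Δv₁ + Δv₂ = 17810 m/s = 17.81 km/s.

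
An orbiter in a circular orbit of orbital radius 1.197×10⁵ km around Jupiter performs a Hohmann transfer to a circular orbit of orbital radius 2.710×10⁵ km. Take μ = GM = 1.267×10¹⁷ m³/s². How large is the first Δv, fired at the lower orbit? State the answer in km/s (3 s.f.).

r₁ = 1.197×10⁵ km = 1.197×10⁸ m.
r₂ = 2.710×10⁵ km = 2.710×10⁸ m.
Transfer ellipse a_t = (r₁ + r₂)/2 = 1.954×10⁸ m.
At r₁: circular v_c1 = √(μ/r₁) = 32530 m/s; transfer-perijove v_p = √[μ(2/r₁ − 1/a_t)] = 38320 m/s.
Δv₁ = v_p − v_c1 = 5785 m/s.
= 5.785 km/s.

Δv ≈ 5.79 km/s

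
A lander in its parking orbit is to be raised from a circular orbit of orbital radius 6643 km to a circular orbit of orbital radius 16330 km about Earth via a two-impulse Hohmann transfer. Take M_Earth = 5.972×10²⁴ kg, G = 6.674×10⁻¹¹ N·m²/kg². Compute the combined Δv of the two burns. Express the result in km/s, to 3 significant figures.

μ = GM = 6.674×10⁻¹¹ × 5.972×10²⁴ = 3.986×10¹⁴ m³/s².
r₁ = 6643 km = 6.643×10⁶ m.
r₂ = 16330 km = 1.633×10⁷ m.
Transfer ellipse a_t = (r₁ + r₂)/2 = 1.149×10⁷ m.
At r₁: circular v_c1 = √(μ/r₁) = 7746 m/s; transfer-perigee v_p = √[μ(2/r₁ − 1/a_t)] = 9236 m/s.
Δv₁ = v_p − v_c1 = 1490 m/s.
At r₂: circular v_c2 = √(μ/r₂) = 4940 m/s; transfer-apogee v_a = √[μ(2/r₂ − 1/a_t)] = 3757 m/s.
Δv₂ = v_c2 − v_a = 1183 m/s.
Total Δv = Δv₁ + Δv₂ = 2673 m/s = 2.673 km/s.

Δv_total ≈ 2.67 km/s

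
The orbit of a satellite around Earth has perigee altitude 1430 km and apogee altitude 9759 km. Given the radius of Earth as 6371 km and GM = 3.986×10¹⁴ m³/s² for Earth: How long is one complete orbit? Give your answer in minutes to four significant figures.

r_p = 6371 + 1430 = 7801.0 km = 7.8010×10⁶ m.
r_a = 6371 + 9759 = 16130 km = 1.6130×10⁷ m.
Semi-major axis a = (r_p + r_a)/2 = (7801.0 + 16130)/2 = 11966 km = 1.197×10⁷ m.
By Kepler's third law T = 2π√(a³/μ) = 2π × 2.073×10³ = 1.303×10⁴ s.
= 217.1 minutes.

T ≈ 217.1 minutes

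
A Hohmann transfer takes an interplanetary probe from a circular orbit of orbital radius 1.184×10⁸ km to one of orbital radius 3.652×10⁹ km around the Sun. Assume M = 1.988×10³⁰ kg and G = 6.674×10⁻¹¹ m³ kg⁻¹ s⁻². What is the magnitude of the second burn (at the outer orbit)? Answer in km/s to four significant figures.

μ = GM = 6.674×10⁻¹¹ × 1.988×10³⁰ = 1.327×10²⁰ m³/s².
r₁ = 1.184×10⁸ km = 1.184×10¹¹ m.
r₂ = 3.652×10⁹ km = 3.652×10¹² m.
Transfer ellipse a_t = (r₁ + r₂)/2 = 1.885×10¹² m.
At r₁: circular v_c1 = √(μ/r₁) = 33480 m/s; transfer-perihelion v_p = √[μ(2/r₁ − 1/a_t)] = 46590 m/s.
At r₂: circular v_c2 = √(μ/r₂) = 6027 m/s; transfer-aphelion v_a = √[μ(2/r₂ − 1/a_t)] = 1511 m/s.
Δv₂ = v_c2 − v_a = 4517 m/s.
= 4.517 km/s.

Δv ≈ 4.517 km/s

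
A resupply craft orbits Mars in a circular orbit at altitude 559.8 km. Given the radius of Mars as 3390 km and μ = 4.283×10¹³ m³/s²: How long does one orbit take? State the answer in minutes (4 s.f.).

T ≈ 125.6 minutes

r = 3390 + 559.8 = 3949.8 km = 3.9498×10⁶ m.
Kepler's third law: T = 2π√(r³/μ) = 2π√((3.950×10⁶)³ / 4.283×10¹³).
r³/μ = 1.439×10⁶ s², so T = 2π × 1.199×10³ = 7.536×10³ s.
Converting: 7.536×10³ s ÷ 60.00 = 125.6 minutes.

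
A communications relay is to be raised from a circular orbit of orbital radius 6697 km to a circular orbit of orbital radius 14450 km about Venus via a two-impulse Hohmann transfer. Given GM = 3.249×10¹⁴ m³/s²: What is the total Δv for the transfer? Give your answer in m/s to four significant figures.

r₁ = 6697 km = 6.697×10⁶ m.
r₂ = 14450 km = 1.445×10⁷ m.
Transfer ellipse a_t = (r₁ + r₂)/2 = 1.057×10⁷ m.
At r₁: circular v_c1 = √(μ/r₁) = 6965 m/s; transfer-periapsis v_p = √[μ(2/r₁ − 1/a_t)] = 8143 m/s.
Δv₁ = v_p − v_c1 = 1177 m/s.
At r₂: circular v_c2 = √(μ/r₂) = 4742 m/s; transfer-apoapsis v_a = √[μ(2/r₂ − 1/a_t)] = 3774 m/s.
Δv₂ = v_c2 − v_a = 968.0 m/s.
Total Δv = Δv₁ + Δv₂ = 2145 m/s.

Δv_total ≈ 2145 m/s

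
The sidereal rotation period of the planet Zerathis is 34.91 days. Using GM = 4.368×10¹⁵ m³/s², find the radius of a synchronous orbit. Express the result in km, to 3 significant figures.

r_sync ≈ 1.00×10⁶ km

T = 34.91 days = 3.016×10⁶ s.
A synchronous orbit has period T, so by Kepler's third law a = (μT²/4π²)^(1/3).
μT²/4π² = 4.368×10¹⁵ × (3.016×10⁶)² / 39.48 = 1.007×10²⁷ m³.
a = 1.002×10⁹ m = 1.0022×10⁶ km.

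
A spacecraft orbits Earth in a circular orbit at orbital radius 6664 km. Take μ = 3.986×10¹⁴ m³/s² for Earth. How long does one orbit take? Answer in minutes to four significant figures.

T ≈ 90.23 minutes

r = 6664 km = 6.664×10⁶ m.
Kepler's third law: T = 2π√(r³/μ) = 2π√((6.664×10⁶)³ / 3.986×10¹⁴).
r³/μ = 7.425×10⁵ s², so T = 2π × 8.617×10² = 5.414×10³ s.
Converting: 5.414×10³ s ÷ 60.00 = 90.23 minutes.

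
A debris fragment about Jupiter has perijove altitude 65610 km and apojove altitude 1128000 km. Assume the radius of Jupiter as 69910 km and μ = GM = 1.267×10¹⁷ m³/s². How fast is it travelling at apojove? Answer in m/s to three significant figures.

r_p = 69910 + 65610 = 135520 km = 1.3552×10⁸ m.
r_a = 69910 + 1128000 = 1197900 km = 1.1979×10⁹ m.
Semi-major axis a = (r_p + r_a)/2 = 6.6672×10⁵ km = 6.667×10⁸ m.
Vis-viva: v² = μ(2/r − 1/a) = 1.267×10¹⁷ × (1.670×10⁻⁹ − 1.500×10⁻⁹) = 2.150×10⁷ m²/s².
v = 4637 m/s.

v ≈ 4640 m/s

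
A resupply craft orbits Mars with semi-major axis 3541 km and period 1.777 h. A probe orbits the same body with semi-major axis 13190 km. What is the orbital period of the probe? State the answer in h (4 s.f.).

Kepler's third law: T² ∝ a³, so T₂ = T₁ (a₂/a₁)^(3/2).
a₂/a₁ = 3.725, (a₂/a₁)^(3/2) = 7.189.
T₂ = 1.777 × 7.189 = 12.78 h.

T₂ ≈ 12.78 h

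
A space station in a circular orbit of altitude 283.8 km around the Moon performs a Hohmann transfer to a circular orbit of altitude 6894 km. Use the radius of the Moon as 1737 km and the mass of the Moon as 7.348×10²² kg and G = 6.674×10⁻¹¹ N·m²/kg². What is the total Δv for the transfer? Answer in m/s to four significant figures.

Δv_total ≈ 714.8 m/s

μ = GM = 6.674×10⁻¹¹ × 7.348×10²² = 4.904×10¹² m³/s².
r₁ = 1737 + 283.8 = 2020.8 km = 2.0208×10⁶ m.
r₂ = 1737 + 6894 = 8631.0 km = 8.6310×10⁶ m.
Transfer ellipse a_t = (r₁ + r₂)/2 = 5.326×10⁶ m.
At r₁: circular v_c1 = √(μ/r₁) = 1558 m/s; transfer-perilune v_p = √[μ(2/r₁ − 1/a_t)] = 1983 m/s.
Δv₁ = v_p − v_c1 = 425.3 m/s.
At r₂: circular v_c2 = √(μ/r₂) = 753.8 m/s; transfer-apolune v_a = √[μ(2/r₂ − 1/a_t)] = 464.3 m/s.
Δv₂ = v_c2 − v_a = 289.5 m/s.
Total Δv = Δv₁ + Δv₂ = 714.8 m/s.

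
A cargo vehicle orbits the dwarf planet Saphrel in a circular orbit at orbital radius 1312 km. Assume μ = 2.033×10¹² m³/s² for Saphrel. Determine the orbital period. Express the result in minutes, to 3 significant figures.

T ≈ 110 minutes

r = 1312 km = 1.312×10⁶ m.
Kepler's third law: T = 2π√(r³/μ) = 2π√((1.312×10⁶)³ / 2.033×10¹²).
r³/μ = 1.111×10⁶ s², so T = 2π × 1.054×10³ = 6.622×10³ s.
Converting: 6.622×10³ s ÷ 60.00 = 110.4 minutes.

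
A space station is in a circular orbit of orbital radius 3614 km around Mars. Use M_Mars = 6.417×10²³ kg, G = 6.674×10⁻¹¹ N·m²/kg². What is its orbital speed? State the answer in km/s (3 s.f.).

μ = GM = 6.674×10⁻¹¹ × 6.417×10²³ = 4.283×10¹³ m³/s².
r = 3614 km = 3.614×10⁶ m.
For a circular orbit v = √(μ/r) = √(4.283×10¹³ / 3.614×10⁶) = √(1.185×10⁷) = 3442 m/s.
That is 3.442 km/s.

v ≈ 3.44 km/s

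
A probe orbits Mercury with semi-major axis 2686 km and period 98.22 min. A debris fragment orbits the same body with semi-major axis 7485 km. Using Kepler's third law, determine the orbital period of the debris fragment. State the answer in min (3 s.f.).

T₂ ≈ 457 min

Kepler's third law: T² ∝ a³, so T₂ = T₁ (a₂/a₁)^(3/2).
a₂/a₁ = 2.787, (a₂/a₁)^(3/2) = 4.652.
T₂ = 98.22 × 4.652 = 456.9 min.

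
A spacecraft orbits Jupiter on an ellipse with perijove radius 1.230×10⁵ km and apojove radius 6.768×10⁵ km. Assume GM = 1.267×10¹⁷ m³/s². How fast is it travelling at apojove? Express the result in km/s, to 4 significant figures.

Semi-major axis a = (r_p + r_a)/2 = 3.9990×10⁵ km = 3.999×10⁸ m.
Vis-viva: v² = μ(2/r − 1/a) = 1.267×10¹⁷ × (2.955×10⁻⁹ − 2.501×10⁻⁹) = 5.758×10⁷ m²/s².
v = 7588 m/s = 7.588 km/s.

v ≈ 7.588 km/s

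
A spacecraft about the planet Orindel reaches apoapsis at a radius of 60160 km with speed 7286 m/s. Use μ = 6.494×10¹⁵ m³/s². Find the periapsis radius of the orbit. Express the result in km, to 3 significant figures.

periapsis radius ≈ 19600 km

r_a = 6.016×10⁷ m.
Specific energy ε = v²/2 − μ/r = -8.140×10⁷ J/kg, so a = −μ/(2ε) = 3.989×10⁷ m.
The apsides satisfy r_p + r_a = 2a, so the periapsis radius is 2a − r_a = 1.962×10⁷ m = 19616 km.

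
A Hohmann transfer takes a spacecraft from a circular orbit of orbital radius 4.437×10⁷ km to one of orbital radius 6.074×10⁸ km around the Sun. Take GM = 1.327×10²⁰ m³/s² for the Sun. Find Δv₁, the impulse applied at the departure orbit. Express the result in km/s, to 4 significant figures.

r₁ = 4.437×10⁷ km = 4.437×10¹⁰ m.
r₂ = 6.074×10⁸ km = 6.074×10¹¹ m.
Transfer ellipse a_t = (r₁ + r₂)/2 = 3.259×10¹¹ m.
At r₁: circular v_c1 = √(μ/r₁) = 54690 m/s; transfer-perihelion v_p = √[μ(2/r₁ − 1/a_t)] = 74660 m/s.
Δv₁ = v_p − v_c1 = 19970 m/s.
= 19.97 km/s.

Δv ≈ 19.97 km/s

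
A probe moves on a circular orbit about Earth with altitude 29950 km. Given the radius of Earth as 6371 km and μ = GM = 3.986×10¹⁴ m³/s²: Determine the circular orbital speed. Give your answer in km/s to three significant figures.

v ≈ 3.31 km/s

r = 6371 + 29950 = 36321 km = 3.6321×10⁷ m.
For a circular orbit v = √(μ/r) = √(3.986×10¹⁴ / 3.632×10⁷) = √(1.097×10⁷) = 3313 m/s.
That is 3.313 km/s.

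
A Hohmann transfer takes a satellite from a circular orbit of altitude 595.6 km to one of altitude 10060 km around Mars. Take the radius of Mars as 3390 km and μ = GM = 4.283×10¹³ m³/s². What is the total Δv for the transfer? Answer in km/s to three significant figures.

Δv_total ≈ 1.37 km/s

r₁ = 3390 + 595.6 = 3985.6 km = 3.9856×10⁶ m.
r₂ = 3390 + 10060 = 13450 km = 1.3450×10⁷ m.
Transfer ellipse a_t = (r₁ + r₂)/2 = 8.718×10⁶ m.
At r₁: circular v_c1 = √(μ/r₁) = 3278 m/s; transfer-periapsis v_p = √[μ(2/r₁ − 1/a_t)] = 4072 m/s.
Δv₁ = v_p − v_c1 = 793.6 m/s.
At r₂: circular v_c2 = √(μ/r₂) = 1784 m/s; transfer-apoapsis v_a = √[μ(2/r₂ − 1/a_t)] = 1207 m/s.
Δv₂ = v_c2 − v_a = 577.9 m/s.
Total Δv = Δv₁ + Δv₂ = 1372 m/s = 1.372 km/s.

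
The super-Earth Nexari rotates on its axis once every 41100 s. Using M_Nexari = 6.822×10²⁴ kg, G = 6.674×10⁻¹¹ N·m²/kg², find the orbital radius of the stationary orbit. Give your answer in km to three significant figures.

r_sync ≈ 26900 km

μ = GM = 6.674×10⁻¹¹ × 6.822×10²⁴ = 4.553×10¹⁴ m³/s².
A synchronous orbit has period T, so by Kepler's third law a = (μT²/4π²)^(1/3).
μT²/4π² = 4.553×10¹⁴ × (4.110×10⁴)² / 39.48 = 1.948×10²² m³.
a = 2.691×10⁷ m = 26908 km.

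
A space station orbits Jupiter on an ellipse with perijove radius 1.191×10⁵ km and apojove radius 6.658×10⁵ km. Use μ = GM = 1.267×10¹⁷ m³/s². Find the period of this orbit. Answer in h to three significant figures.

Semi-major axis a = (r_p + r_a)/2 = (1.1910×10⁵ + 6.6580×10⁵)/2 = 3.9245×10⁵ km = 3.924×10⁸ m.
By Kepler's third law T = 2π√(a³/μ) = 2π × 2.184×10⁴ = 1.372×10⁵ s.
= 38.12 h.

T ≈ 38.1 h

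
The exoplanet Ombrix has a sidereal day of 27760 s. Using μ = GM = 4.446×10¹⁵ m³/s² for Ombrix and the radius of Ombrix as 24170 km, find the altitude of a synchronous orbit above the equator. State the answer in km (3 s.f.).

A synchronous orbit has period T, so by Kepler's third law a = (μT²/4π²)^(1/3).
μT²/4π² = 4.446×10¹⁵ × (2.776×10⁴)² / 39.48 = 8.679×10²² m³.
a = 4.427×10⁷ m = 44274 km.
Altitude h = a − R = 44274 − 24170 = 20104 km.

h_sync ≈ 20100 km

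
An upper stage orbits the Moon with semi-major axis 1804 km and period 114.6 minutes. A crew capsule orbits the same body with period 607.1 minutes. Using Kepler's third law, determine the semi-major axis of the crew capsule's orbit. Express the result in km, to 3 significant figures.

a₂ ≈ 5480 km

Kepler's third law: a³ ∝ T², so a₂ = a₁ (T₂/T₁)^(2/3).
T₂/T₁ = 5.298, (T₂/T₁)^(2/3) = 3.039.
a₂ = 1804 × 3.039 = 5482 km.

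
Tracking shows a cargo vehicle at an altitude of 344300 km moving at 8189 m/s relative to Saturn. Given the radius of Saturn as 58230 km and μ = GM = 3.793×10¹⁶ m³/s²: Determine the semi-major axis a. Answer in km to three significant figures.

r = 58230 + 344300 = 4.0253×10⁵ km = 4.025×10⁸ m.
Specific orbital energy ε = v²/2 − μ/r = (8189)²/2 − 3.793×10¹⁶/4.025×10⁸ = -6.070×10⁷ J/kg.
Since ε = −μ/(2a), a = −μ/(2ε) = 3.124×10⁸ m = 3.1244×10⁵ km.

a ≈ 3.12×10⁵ km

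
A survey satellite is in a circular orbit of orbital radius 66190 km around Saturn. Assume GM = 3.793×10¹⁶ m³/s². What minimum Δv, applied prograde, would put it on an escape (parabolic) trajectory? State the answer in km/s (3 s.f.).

Δv ≈ 9.92 km/s

r = 66190 km = 6.619×10⁷ m.
Circular speed v_c = √(μ/r) = 23940 m/s.
Escape speed v_esc = √(2μ/r) = √2 × v_c = 33850 m/s.
Δv = v_esc − v_c = 9916 m/s = 9.916 km/s.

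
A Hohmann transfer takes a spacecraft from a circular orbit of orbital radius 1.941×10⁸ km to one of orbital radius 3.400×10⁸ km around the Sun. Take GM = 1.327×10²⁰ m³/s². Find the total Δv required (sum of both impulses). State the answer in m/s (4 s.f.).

r₁ = 1.941×10⁸ km = 1.941×10¹¹ m.
r₂ = 3.400×10⁸ km = 3.400×10¹¹ m.
Transfer ellipse a_t = (r₁ + r₂)/2 = 2.670×10¹¹ m.
At r₁: circular v_c1 = √(μ/r₁) = 26150 m/s; transfer-perihelion v_p = √[μ(2/r₁ − 1/a_t)] = 29500 m/s.
Δv₁ = v_p − v_c1 = 3356 m/s.
At r₂: circular v_c2 = √(μ/r₂) = 19760 m/s; transfer-aphelion v_a = √[μ(2/r₂ − 1/a_t)] = 16840 m/s.
Δv₂ = v_c2 − v_a = 2913 m/s.
Total Δv = Δv₁ + Δv₂ = 6269 m/s.

Δv_total ≈ 6269 m/s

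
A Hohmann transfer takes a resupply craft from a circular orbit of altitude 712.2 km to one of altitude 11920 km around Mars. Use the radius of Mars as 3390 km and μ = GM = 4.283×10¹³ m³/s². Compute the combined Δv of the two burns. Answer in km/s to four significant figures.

r₁ = 3390 + 712.2 = 4102.2 km = 4.1022×10⁶ m.
r₂ = 3390 + 11920 = 15310 km = 1.5310×10⁷ m.
Transfer ellipse a_t = (r₁ + r₂)/2 = 9.706×10⁶ m.
At r₁: circular v_c1 = √(μ/r₁) = 3231 m/s; transfer-periapsis v_p = √[μ(2/r₁ − 1/a_t)] = 4058 m/s.
Δv₁ = v_p − v_c1 = 827.0 m/s.
At r₂: circular v_c2 = √(μ/r₂) = 1673 m/s; transfer-apoapsis v_a = √[μ(2/r₂ − 1/a_t)] = 1087 m/s.
Δv₂ = v_c2 − v_a = 585.2 m/s.
Total Δv = Δv₁ + Δv₂ = 1412 m/s = 1.412 km/s.

Δv_total ≈ 1.412 km/s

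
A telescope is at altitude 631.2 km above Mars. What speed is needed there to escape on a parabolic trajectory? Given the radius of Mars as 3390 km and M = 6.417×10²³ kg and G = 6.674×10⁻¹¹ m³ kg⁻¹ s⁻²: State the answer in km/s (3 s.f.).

v_esc ≈ 4.62 km/s

μ = GM = 6.674×10⁻¹¹ × 6.417×10²³ = 4.283×10¹³ m³/s².
r = 3390 + 631.2 = 4021.2 km = 4.0212×10⁶ m.
Escape speed v_esc = √(2μ/r) = √(2 × 4.283×10¹³ / 4.021×10⁶) = √(2.130×10⁷) = 4615 m/s.
= 4.615 km/s.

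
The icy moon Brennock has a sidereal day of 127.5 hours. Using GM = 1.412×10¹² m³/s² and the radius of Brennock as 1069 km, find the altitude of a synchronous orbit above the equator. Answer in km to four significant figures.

T = 127.5 hours = 4.590×10⁵ s.
A synchronous orbit has period T, so by Kepler's third law a = (μT²/4π²)^(1/3).
μT²/4π² = 1.412×10¹² × (4.590×10⁵)² / 39.48 = 7.535×10²¹ m³.
a = 1.960×10⁷ m = 19605 km.
Altitude h = a − R = 19605 − 1069 = 18536 km.

h_sync ≈ 18540 km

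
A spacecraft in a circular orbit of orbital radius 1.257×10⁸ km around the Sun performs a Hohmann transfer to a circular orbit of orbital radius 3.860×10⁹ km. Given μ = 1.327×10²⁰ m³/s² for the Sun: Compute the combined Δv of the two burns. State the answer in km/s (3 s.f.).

r₁ = 1.257×10⁸ km = 1.257×10¹¹ m.
r₂ = 3.860×10⁹ km = 3.860×10¹² m.
Transfer ellipse a_t = (r₁ + r₂)/2 = 1.993×10¹² m.
At r₁: circular v_c1 = √(μ/r₁) = 32490 m/s; transfer-perihelion v_p = √[μ(2/r₁ − 1/a_t)] = 45220 m/s.
Δv₁ = v_p − v_c1 = 12730 m/s.
At r₂: circular v_c2 = √(μ/r₂) = 5863 m/s; transfer-aphelion v_a = √[μ(2/r₂ − 1/a_t)] = 1473 m/s.
Δv₂ = v_c2 − v_a = 4391 m/s.
Total Δv = Δv₁ + Δv₂ = 17120 m/s = 17.12 km/s.

Δv_total ≈ 17.1 km/s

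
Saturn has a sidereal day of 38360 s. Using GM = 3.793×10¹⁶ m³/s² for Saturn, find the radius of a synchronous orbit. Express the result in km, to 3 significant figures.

r_sync ≈ 1.12×10⁵ km

A synchronous orbit has period T, so by Kepler's third law a = (μT²/4π²)^(1/3).
μT²/4π² = 3.793×10¹⁶ × (3.836×10⁴)² / 39.48 = 1.414×10²⁴ m³.
a = 1.122×10⁸ m = 1.1223×10⁵ km.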